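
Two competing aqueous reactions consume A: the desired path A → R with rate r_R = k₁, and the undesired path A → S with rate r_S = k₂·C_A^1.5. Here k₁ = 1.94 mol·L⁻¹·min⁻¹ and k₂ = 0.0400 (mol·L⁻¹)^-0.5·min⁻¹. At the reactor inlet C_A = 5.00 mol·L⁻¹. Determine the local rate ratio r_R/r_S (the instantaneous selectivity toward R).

4.34

S_{R/S} = r_R/r_S = (k₁)/(k₂·C_A^1.5) = (k₁/k₂)·C_A^-1.5.
= (1.94) / (0.0400×5.000^1.5) = 1.940/0.4472 = 4.34.
The undesired path is higher order in A, so low C_A (CSTR or dilute feed) favours R.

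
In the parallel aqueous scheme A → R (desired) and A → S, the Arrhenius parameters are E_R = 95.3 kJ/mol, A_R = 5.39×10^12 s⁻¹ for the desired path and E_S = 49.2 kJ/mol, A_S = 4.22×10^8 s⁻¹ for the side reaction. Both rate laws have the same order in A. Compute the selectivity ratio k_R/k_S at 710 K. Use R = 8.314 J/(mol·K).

5.18

With equal orders, S_{R/S} = k_R/k_S = (A_R/A_S)·exp[(E_S−E_R)/(RT)].
(E_S−E_R)/(RT) = (49.2−95.3)×10³/(8.314×710) = -46100/5903 = -7.810.
k_R/k_S = (5.39×10^12/4.22×10^8)·exp(-7.810) = 12773 × 4.058×10^-4 = 5.18.
Since E_R > E_S, raising the temperature improves selectivity toward R.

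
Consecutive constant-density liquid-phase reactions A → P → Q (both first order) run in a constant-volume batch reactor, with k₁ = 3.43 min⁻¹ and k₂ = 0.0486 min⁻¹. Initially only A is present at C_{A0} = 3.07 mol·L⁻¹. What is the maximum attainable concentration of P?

At the optimum, C_{P,max}/C_{A0} = (k₁/k₂)^[k₂/(k₂−k₁)].
= (3.43/0.0486)^(0.0486/(0.0486−3.43)) = (70.58)^(-0.01437) = 0.9407.
C_{P,max} = 0.9407×3.07 = 2.89 mol·L⁻¹.

2.89 mol·L⁻¹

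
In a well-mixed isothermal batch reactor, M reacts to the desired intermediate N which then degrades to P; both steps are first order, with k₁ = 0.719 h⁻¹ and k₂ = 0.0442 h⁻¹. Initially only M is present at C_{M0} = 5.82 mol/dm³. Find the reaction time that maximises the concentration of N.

4.13 h

For first-order series the maximum of C_N occurs at t_opt = ln(k₂/k₁)/(k₂−k₁).
= ln(0.0442/0.719)/(0.0442−0.719) = ln(0.06147)/-0.6748 = -2.789/-0.6748 = 4.13 h.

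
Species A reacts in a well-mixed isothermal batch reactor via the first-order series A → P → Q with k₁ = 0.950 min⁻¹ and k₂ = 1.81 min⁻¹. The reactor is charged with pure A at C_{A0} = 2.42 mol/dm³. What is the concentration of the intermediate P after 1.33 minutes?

For first-order series with pure A initially, C_P(t) = k₁C_{A0}/(k₂−k₁)·(e^(−k₁t) − e^(−k₂t)).
e^(−k₁t) = e^(−0.950×1.33) = e^(−1.264) = 0.2827; e^(−k₂t) = e^(−2.407) = 0.09006.
C_P = 0.950×2.42/(1.81−0.950) × (0.2827−0.09006) = 2.673×0.1926 = 0.5149 mol/dm³.

0.515 mol/dm³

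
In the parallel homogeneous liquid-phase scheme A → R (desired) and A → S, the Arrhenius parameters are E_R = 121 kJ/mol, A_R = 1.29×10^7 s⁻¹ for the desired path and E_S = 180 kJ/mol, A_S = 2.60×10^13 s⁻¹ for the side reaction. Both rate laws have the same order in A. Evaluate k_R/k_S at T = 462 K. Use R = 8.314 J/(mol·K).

k_R/k_S = (A_R/A_S)·exp[−(E_R−E_S)/(RT)] = (A_R/A_S)·exp[(E_S−E_R)/(RT)].
(E_S−E_R)/(RT) = (180−121)×10³/(8.314×462) = 59000/3841 = 15.36.
k_R/k_S = (1.29×10^7/2.60×10^13)·exp(15.36) = 4.962×10^-7 × 4.687×10^6 = 2.33.
Since E_R < E_S, lowering the temperature improves selectivity toward R.

2.33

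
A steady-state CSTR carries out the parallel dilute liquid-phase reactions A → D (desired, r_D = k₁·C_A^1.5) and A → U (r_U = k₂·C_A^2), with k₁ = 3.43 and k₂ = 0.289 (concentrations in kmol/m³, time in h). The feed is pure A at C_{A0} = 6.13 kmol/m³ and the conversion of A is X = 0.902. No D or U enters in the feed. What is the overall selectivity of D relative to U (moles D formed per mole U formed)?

15.3

Exit C_A = C_{A0}(1−X) = 6.13×0.0980 = 0.6007 kmol/m³.
A CSTR operates uniformly at the exit composition, giving r_D = 1.597 and r_U = 0.1043 (each k·C_A^n at C_A = 0.6007).
Overall selectivity = C_D/C_U = r_Dτ/(r_Uτ) = r_D/r_U = 15.3.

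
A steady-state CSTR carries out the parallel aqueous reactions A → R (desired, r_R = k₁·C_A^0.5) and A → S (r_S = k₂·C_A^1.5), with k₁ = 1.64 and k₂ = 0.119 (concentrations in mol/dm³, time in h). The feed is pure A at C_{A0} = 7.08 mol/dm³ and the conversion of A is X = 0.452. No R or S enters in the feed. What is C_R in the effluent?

2.50 mol/dm³

Exit C_A = C_{A0}(1−X) = 7.08×0.548 = 3.880 mol/dm³.
A CSTR operates uniformly at the exit composition, giving r_R = 3.230 and r_S = 0.9094 (each k·C_A^n at C_A = 3.880).
Fraction of consumed A going to R: r_R/(r_R+r_S) = 0.7803.
C_R = 0.7803·C_{A0}·X = 0.7803×7.08×0.452 = 2.50 mol/dm³.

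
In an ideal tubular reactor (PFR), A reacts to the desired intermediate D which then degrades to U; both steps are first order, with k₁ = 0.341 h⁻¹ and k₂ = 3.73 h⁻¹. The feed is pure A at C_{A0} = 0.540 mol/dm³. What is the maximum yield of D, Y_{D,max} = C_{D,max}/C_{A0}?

0.0719

For a first-order series the maximum intermediate yield is C_{D,max}/C_{A0} = (k₁/k₂)^[k₂/(k₂−k₁)].
= (0.341/3.73)^(3.73/(3.73−0.341)) = (0.09142)^(1.101) = 0.07186.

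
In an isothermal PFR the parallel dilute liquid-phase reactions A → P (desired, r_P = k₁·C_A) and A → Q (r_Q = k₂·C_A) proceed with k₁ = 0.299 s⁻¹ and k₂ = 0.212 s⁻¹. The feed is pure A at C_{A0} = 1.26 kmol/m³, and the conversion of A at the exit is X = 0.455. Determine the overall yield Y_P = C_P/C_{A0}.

0.266

C_A = C_{A0}(1−X) = 0.6867 kmol/m³.
Both paths are first order in A, so the instantaneous fraction to P is constant: dC_P/d(−C_A) = k₁/(k₁+k₂) = 0.5851.
C_P = 0.5851·(C_{A0}−C_A) = 0.5851×0.5733 = 0.335 kmol/m³.
Y_P = C_P/C_{A0} = 0.3355/1.26 = 0.266.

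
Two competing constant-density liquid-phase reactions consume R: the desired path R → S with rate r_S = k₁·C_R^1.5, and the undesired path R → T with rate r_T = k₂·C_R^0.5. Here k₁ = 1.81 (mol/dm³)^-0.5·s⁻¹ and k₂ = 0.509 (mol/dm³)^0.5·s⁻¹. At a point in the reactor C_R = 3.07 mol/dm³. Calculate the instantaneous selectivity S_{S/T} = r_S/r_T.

S_{S/T} = r_S/r_T = (k₁·C_R^1.5)/(k₂·C_R^0.5) = (k₁/k₂)·C_R.
= (1.81×3.070^1.5) / (0.509×3.070^0.5) = 9.736/0.8918 = 10.9.
Since the desired path is higher order in R, keeping C_R high (PFR or concentrated feed) favours S.

10.9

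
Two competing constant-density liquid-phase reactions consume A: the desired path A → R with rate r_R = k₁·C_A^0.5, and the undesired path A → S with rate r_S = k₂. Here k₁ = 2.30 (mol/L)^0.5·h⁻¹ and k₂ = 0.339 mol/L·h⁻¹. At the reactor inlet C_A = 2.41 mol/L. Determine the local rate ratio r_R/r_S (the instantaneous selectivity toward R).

S_{R/S} = r_R/r_S = (k₁·C_A^0.5)/(k₂) = (k₁/k₂)·C_A^0.5.
= (2.30×2.410^0.5) / (0.339) = 3.571/0.3390 = 10.5.
Since the desired path is higher order in A, keeping C_A high (PFR or concentrated feed) favours R.

10.5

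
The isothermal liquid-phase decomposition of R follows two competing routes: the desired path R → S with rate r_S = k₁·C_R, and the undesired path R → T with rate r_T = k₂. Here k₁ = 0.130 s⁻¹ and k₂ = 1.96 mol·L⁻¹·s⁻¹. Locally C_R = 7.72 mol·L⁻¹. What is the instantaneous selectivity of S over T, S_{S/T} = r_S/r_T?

S_{S/T} = r_S/r_T = (k₁·C_R)/(k₂) = (k₁/k₂)·C_R.
= (0.130×7.720) / (1.96) = 1.004/1.960 = 0.512.
Since the desired path is higher order in R, keeping C_R high (PFR or concentrated feed) favours S.

0.512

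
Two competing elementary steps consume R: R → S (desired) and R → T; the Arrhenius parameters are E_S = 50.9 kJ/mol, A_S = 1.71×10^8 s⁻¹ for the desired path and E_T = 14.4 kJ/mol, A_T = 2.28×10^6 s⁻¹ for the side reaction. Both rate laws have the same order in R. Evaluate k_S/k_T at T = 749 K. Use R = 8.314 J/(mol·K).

0.214

k_S/k_T = (A_S/A_T)·exp[−(E_S−E_T)/(RT)] = (A_S/A_T)·exp[(E_T−E_S)/(RT)].
(E_T−E_S)/(RT) = (14.4−50.9)×10³/(8.314×749) = -36500/6227 = -5.861.
k_S/k_T = (1.71×10^8/2.28×10^6)·exp(-5.861) = 75.00 × 0.002847 = 0.214.
Since E_S > E_T, raising the temperature improves selectivity toward S.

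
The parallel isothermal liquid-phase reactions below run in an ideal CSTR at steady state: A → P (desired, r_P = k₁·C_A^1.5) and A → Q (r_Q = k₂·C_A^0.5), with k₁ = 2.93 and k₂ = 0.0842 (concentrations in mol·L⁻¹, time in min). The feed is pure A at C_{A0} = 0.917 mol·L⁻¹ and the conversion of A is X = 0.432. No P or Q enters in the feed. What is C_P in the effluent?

0.375 mol·L⁻¹

Exit C_A = C_{A0}(1−X) = 0.917×0.568 = 0.5209 mol·L⁻¹.
Rates in a CSTR are evaluated at the outlet concentration: r_P = 2.93×0.5209^1.5 = 1.101, r_Q = 0.0842×0.5209^0.5 = 0.06077.
Fraction of consumed A going to P: r_P/(r_P+r_Q) = 0.9477.
C_P = 0.9477·C_{A0}·X = 0.9477×0.917×0.432 = 0.375 mol·L⁻¹.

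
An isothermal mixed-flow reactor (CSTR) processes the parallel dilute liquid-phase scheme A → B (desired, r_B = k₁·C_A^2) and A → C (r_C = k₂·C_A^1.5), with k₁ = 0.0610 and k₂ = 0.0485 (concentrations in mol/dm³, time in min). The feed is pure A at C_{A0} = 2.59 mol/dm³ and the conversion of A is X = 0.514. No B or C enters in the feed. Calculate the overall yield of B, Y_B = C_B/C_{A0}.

0.301

Exit C_A = C_{A0}(1−X) = 2.59×0.486 = 1.259 mol/dm³.
Rates in a CSTR are evaluated at the outlet concentration: r_B = 0.0610×1.259^2 = 0.09665, r_C = 0.0485×1.259^1.5 = 0.06849.
Fraction of consumed A going to B: r_B/(r_B+r_C) = 0.5853.
C_B = 0.5853·C_{A0}·X = 0.5853×2.59×0.514 = 0.779 mol/dm³; Y_B = C_B/C_{A0} = 0.301.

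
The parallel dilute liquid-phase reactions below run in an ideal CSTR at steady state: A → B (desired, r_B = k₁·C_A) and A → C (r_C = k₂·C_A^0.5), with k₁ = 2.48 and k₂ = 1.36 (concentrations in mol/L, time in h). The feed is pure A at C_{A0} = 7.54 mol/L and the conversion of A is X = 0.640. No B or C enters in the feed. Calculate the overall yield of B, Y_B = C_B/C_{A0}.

Exit C_A = C_{A0}(1−X) = 7.54×0.360 = 2.714 mol/L.
In a CSTR the entire volume is at exit conditions, so r_B = 2.48×2.714 = 6.732 and r_C = 1.36×2.714^0.5 = 2.241.
Fraction of consumed A going to B: r_B/(r_B+r_C) = 0.7503.
C_B = 0.7503·C_{A0}·X = 0.7503×7.54×0.640 = 3.62 mol/L; Y_B = C_B/C_{A0} = 0.480.

0.480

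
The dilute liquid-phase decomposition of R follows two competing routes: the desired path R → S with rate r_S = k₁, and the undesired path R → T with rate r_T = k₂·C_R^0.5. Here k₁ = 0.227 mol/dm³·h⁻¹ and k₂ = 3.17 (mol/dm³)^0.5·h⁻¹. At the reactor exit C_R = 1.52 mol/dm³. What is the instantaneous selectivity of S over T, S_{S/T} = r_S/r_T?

S_{S/T} = r_S/r_T = (k₁)/(k₂·C_R^0.5) = (k₁/k₂)·C_R^-0.5.
= (0.227) / (3.17×1.520^0.5) = 0.2270/3.908 = 0.0581.

0.0581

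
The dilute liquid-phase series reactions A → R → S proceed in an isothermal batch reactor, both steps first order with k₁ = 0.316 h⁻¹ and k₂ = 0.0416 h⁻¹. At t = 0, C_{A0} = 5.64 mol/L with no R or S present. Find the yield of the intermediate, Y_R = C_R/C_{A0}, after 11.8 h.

Solving the coupled first-order balances gives C_R(t) = [k₁/(k₂−k₁)]·C_{A0}·(e^(−k₁t) − e^(−k₂t)).
e^(−k₁t) = e^(−0.316×11.8) = e^(−3.729) = 0.02402; e^(−k₂t) = e^(−0.4909) = 0.6121.
C_R = 0.316×5.64/(0.0416−0.316) × (0.02402−0.6121) = (-6.495)×(-0.5881) = 3.820 mol/L.
Y_R = C_R/C_{A0} = 3.820/5.64 = 0.677.

0.677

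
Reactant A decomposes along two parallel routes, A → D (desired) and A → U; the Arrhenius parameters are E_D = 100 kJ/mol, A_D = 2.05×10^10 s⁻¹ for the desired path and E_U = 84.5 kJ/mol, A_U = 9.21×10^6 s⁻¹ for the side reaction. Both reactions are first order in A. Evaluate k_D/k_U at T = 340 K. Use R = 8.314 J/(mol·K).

9.25

Since both paths have the same order in A, the concentration cancels and S_{D/U} = k_D/k_U = (A_D/A_U)·exp[(E_U−E_D)/(RT)].
(E_U−E_D)/(RT) = (84.5−100)×10³/(8.314×340) = -15500/2827 = -5.483.
k_D/k_U = (2.05×10^10/9.21×10^6)·exp(-5.483) = 2226 × 0.004156 = 9.25.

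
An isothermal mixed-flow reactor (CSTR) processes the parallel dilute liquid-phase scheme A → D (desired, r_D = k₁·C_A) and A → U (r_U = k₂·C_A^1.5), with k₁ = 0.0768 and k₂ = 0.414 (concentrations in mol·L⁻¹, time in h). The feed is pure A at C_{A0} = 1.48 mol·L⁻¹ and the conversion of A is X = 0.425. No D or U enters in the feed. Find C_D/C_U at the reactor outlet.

0.201

Exit C_A = C_{A0}(1−X) = 1.48×0.575 = 0.8510 mol·L⁻¹.
Rates in a CSTR are evaluated at the outlet concentration: r_D = 0.0768×0.8510 = 0.06536, r_U = 0.414×0.8510^1.5 = 0.3250.
Overall selectivity = C_D/C_U = r_Dτ/(r_Uτ) = r_D/r_U = 0.201.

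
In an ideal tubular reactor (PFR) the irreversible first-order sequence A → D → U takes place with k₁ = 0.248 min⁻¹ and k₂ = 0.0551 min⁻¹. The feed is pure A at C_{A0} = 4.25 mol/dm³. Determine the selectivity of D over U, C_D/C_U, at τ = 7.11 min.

The intermediate concentration in a first-order A→B→C sequence is C_D = k₁C_{A0}(e^(−k₁τ) − e^(−k₂τ))/(k₂−k₁).
e^(−k₁τ) = e^(−0.248×7.11) = e^(−1.763) = 0.1715; e^(−k₂τ) = e^(−0.3918) = 0.6759.
C_D = 0.248×4.25/(0.0551−0.248) × (0.1715−0.6759) = (-5.464)×(-0.5044) = 2.756 mol/dm³.
C_A = C_{A0}e^(−k₁τ) = 0.7288 mol/dm³, so C_U = C_{A0}−C_A−C_D = 0.7653 mol/dm³; C_D/C_U = 3.60.

3.60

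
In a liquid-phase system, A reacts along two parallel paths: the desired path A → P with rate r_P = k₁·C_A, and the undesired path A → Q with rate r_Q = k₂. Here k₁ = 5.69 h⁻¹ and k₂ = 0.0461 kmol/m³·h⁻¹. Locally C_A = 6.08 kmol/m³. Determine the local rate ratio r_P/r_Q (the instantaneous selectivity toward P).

S_{P/Q} = r_P/r_Q = (k₁·C_A)/(k₂) = (k₁/k₂)·C_A.
= (5.69×6.080) / (0.0461) = 34.60/0.04610 = 750.
Since the desired path is higher order in A, keeping C_A high (PFR or concentrated feed) favours P.

750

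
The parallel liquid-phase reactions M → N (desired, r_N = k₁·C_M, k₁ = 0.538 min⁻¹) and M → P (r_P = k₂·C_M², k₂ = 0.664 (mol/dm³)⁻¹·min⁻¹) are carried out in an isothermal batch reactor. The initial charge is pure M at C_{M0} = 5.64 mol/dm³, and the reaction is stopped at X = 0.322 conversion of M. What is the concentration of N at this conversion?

C_M = C_{M0}(1−X) = 3.824 mol/dm³.
Along a PFR/batch, dC_N/dC_M = −r_N/(r_N+r_P) = −k₁/(k₁+k₂·C_M).
Integrating from C_{M0} to C_M: C_N = (0.538/0.664)·ln[(0.538+0.664·5.64)/(0.538+0.664·3.82)] = 0.8102·ln(4.283/3.077) = 0.2679 mol/dm³.

0.268 mol/dm³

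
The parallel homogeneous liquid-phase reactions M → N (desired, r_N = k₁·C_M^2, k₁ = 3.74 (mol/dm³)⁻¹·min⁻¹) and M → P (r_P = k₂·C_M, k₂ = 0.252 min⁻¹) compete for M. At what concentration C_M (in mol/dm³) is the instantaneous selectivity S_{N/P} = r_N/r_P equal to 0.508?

0.0342 mol/dm³

S_{N/P} = (k₁/k₂)·C_M ⇒ C_M = S·k₂/k₁.
= 0.508×0.252/3.74 = 0.0342 mol/dm³.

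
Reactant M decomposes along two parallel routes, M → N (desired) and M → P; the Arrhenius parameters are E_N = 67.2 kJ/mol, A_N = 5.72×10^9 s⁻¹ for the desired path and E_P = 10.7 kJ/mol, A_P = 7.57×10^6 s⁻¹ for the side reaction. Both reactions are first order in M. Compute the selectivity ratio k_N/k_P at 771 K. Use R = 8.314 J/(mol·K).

0.112

k_N/k_P = (A_N/A_P)·exp[−(E_N−E_P)/(RT)] = (A_N/A_P)·exp[(E_P−E_N)/(RT)].
(E_P−E_N)/(RT) = (10.7−67.2)×10³/(8.314×771) = -56500/6410 = -8.814.
k_N/k_P = (5.72×10^9/7.57×10^6)·exp(-8.814) = 755.6 × 1.486×10^-4 = 0.112.
Since E_N > E_P, raising the temperature improves selectivity toward N.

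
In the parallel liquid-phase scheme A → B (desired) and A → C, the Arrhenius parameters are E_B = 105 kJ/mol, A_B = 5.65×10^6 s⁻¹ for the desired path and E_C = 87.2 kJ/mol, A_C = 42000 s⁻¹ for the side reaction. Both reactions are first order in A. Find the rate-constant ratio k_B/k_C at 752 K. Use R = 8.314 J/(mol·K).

7.80

With equal orders, S_{B/C} = k_B/k_C = (A_B/A_C)·exp[(E_C−E_B)/(RT)].
(E_C−E_B)/(RT) = (87.2−105)×10³/(8.314×752) = -17800/6252 = -2.847.
k_B/k_C = (5.65×10^6/42000)·exp(-2.847) = 134.5 × 0.05802 = 7.80.
Since E_B > E_C, raising the temperature improves selectivity toward B.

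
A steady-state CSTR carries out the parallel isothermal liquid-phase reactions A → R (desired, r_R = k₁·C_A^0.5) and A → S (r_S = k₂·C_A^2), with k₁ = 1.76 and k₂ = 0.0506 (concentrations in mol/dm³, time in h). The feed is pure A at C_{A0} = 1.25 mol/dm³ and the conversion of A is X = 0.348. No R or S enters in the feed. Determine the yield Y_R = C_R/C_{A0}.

Exit C_A = C_{A0}(1−X) = 1.25×0.652 = 0.8150 mol/dm³.
In a CSTR the entire volume is at exit conditions, so r_R = 1.76×0.8150^0.5 = 1.589 and r_S = 0.0506×0.8150^2 = 0.03361.
Fraction of consumed A going to R: r_R/(r_R+r_S) = 0.9793.
C_R = 0.9793·C_{A0}·X = 0.9793×1.25×0.348 = 0.426 mol/dm³; Y_R = C_R/C_{A0} = 0.341.

0.341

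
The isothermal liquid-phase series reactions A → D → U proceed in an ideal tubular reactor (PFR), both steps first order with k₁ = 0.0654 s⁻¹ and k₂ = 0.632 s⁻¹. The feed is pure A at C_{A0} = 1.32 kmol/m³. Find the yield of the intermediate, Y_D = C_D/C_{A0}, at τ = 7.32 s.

The intermediate concentration in a first-order A→B→C sequence is C_D = k₁C_{A0}(e^(−k₁τ) − e^(−k₂τ))/(k₂−k₁).
e^(−k₁τ) = e^(−0.0654×7.32) = e^(−0.4787) = 0.6196; e^(−k₂τ) = e^(−4.626) = 0.009792.
C_D = 0.0654×1.32/(0.632−0.0654) × (0.6196−0.009792) = 0.1524×0.6098 = 0.09291 kmol/m³.
Y_D = C_D/C_{A0} = 0.09291/1.32 = 0.0704.

0.0704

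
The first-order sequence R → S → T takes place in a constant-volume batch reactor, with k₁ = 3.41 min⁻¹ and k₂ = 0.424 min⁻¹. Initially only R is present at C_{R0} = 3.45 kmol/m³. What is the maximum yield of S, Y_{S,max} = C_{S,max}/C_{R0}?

For a first-order series the maximum intermediate yield is C_{S,max}/C_{R0} = (k₁/k₂)^[k₂/(k₂−k₁)].
= (3.41/0.424)^(0.424/(0.424−3.41)) = (8.042)^(-0.1420) = 0.7438.

0.744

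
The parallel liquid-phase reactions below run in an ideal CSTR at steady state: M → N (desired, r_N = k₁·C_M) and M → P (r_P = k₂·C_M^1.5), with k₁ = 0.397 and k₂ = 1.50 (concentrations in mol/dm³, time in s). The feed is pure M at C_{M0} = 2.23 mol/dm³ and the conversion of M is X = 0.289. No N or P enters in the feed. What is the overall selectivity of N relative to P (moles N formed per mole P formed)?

0.210

Exit C_M = C_{M0}(1−X) = 2.23×0.711 = 1.586 mol/dm³.
In a CSTR the entire volume is at exit conditions, so r_N = 0.397×1.586 = 0.6295 and r_P = 1.50×1.586^1.5 = 2.995.
Overall selectivity = C_N/C_P = r_Nτ/(r_Pτ) = r_N/r_P = 0.210.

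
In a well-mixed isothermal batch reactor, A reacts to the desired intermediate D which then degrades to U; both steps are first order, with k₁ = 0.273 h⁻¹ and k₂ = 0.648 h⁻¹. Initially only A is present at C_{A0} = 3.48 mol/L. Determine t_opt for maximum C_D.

2.31 h

For first-order series the maximum of C_D occurs at t_opt = ln(k₂/k₁)/(k₂−k₁).
= ln(0.648/0.273)/(0.648−0.273) = ln(2.374)/0.3750 = 0.8644/0.3750 = 2.31 h.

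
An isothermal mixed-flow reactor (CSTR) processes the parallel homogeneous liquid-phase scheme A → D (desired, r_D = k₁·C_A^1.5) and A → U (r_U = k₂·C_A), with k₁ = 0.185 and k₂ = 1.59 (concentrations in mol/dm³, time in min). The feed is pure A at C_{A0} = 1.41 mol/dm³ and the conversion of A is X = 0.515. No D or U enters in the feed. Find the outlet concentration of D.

0.0637 mol/dm³

Exit C_A = C_{A0}(1−X) = 1.41×0.485 = 0.6838 mol/dm³.
A CSTR operates uniformly at the exit composition, giving r_D = 0.1046 and r_U = 1.087 (each k·C_A^n at C_A = 0.6838).
Fraction of consumed A going to D: r_D/(r_D+r_U) = 0.08777.
C_D = 0.08777·C_{A0}·X = 0.08777×1.41×0.515 = 0.0637 mol/dm³.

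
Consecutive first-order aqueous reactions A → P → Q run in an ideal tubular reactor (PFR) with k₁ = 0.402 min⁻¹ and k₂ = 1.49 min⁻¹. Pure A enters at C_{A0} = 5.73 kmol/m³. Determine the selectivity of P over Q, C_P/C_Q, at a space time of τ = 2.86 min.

The intermediate concentration in a first-order A→B→C sequence is C_P = k₁C_{A0}(e^(−k₁τ) − e^(−k₂τ))/(k₂−k₁).
e^(−k₁τ) = e^(−0.402×2.86) = e^(−1.150) = 0.3167; e^(−k₂τ) = e^(−4.261) = 0.01410.
C_P = 0.402×5.73/(1.49−0.402) × (0.3167−0.01410) = 2.117×0.3026 = 0.6407 kmol/m³.
C_A = C_{A0}e^(−k₁τ) = 1.815 kmol/m³, so C_Q = C_{A0}−C_A−C_P = 3.274 kmol/m³; C_P/C_Q = 0.196.

0.196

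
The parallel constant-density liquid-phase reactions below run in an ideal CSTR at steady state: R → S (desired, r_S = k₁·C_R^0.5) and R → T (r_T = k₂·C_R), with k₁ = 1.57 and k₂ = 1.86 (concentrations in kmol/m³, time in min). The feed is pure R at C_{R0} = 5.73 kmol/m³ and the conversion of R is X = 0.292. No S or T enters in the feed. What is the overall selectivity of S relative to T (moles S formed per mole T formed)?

Exit C_R = C_{R0}(1−X) = 5.73×0.708 = 4.057 kmol/m³.
In a CSTR the entire volume is at exit conditions, so r_S = 1.57×4.057^0.5 = 3.162 and r_T = 1.86×4.057 = 7.546.
Overall selectivity = C_S/C_T = r_Sτ/(r_Tτ) = r_S/r_T = 0.419.

0.419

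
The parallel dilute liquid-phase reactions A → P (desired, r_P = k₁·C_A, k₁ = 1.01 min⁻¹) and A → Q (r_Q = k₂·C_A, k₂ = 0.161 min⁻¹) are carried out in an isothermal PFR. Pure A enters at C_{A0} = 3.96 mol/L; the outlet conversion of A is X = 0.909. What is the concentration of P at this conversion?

3.10 mol/L

C_A = C_{A0}(1−X) = 0.3604 mol/L.
Both paths are first order in A, so the instantaneous fraction to P is constant: dC_P/d(−C_A) = k₁/(k₁+k₂) = 0.8625.
C_P = 0.8625·(C_{A0}−C_A) = 0.8625×3.600 = 3.10 mol/L.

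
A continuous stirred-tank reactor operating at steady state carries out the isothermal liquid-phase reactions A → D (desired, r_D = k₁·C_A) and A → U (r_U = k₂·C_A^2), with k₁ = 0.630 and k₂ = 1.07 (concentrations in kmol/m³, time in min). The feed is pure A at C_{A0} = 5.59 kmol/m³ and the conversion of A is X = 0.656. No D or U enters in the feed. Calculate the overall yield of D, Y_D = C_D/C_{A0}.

Exit C_A = C_{A0}(1−X) = 5.59×0.344 = 1.923 kmol/m³.
A CSTR operates uniformly at the exit composition, giving r_D = 1.211 and r_U = 3.957 (each k·C_A^n at C_A = 1.923).
Fraction of consumed A going to D: r_D/(r_D+r_U) = 0.2344.
C_D = 0.2344·C_{A0}·X = 0.2344×5.59×0.656 = 0.860 kmol/m³; Y_D = C_D/C_{A0} = 0.154.

0.154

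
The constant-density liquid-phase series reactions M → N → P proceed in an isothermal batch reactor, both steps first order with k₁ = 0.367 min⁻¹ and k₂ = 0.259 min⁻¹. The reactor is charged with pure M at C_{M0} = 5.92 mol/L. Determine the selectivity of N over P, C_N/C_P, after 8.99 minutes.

0.272

Solving the coupled first-order balances gives C_N(t) = [k₁/(k₂−k₁)]·C_{M0}·(e^(−k₁t) − e^(−k₂t)).
e^(−k₁t) = e^(−0.367×8.99) = e^(−3.299) = 0.03691; e^(−k₂t) = e^(−2.328) = 0.09745.
C_N = 0.367×5.92/(0.259−0.367) × (0.03691−0.09745) = (-20.12)×(-0.06054) = 1.218 mol/L.
C_M = C_{M0}e^(−k₁t) = 0.2185 mol/L, so C_P = C_{M0}−C_M−C_N = 4.484 mol/L; C_N/C_P = 0.272.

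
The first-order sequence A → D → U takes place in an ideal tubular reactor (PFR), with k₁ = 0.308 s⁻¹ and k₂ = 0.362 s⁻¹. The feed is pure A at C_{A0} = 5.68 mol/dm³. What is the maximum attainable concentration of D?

1.92 mol/dm³

For a first-order series the maximum intermediate yield is C_{D,max}/C_{A0} = (k₁/k₂)^[k₂/(k₂−k₁)].
= (0.308/0.362)^(0.362/(0.362−0.308)) = (0.8508)^(6.704) = 0.3386.
C_{D,max} = 0.3386×5.68 = 1.92 mol/dm³.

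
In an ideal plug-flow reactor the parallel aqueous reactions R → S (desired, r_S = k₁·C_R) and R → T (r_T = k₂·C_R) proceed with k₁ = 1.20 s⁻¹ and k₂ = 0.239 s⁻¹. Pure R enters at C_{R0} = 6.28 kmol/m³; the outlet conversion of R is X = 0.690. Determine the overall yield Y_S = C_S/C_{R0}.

C_R = C_{R0}(1−X) = 1.947 kmol/m³.
Both paths are first order in R, so the instantaneous fraction to S is constant: dC_S/d(−C_R) = k₁/(k₁+k₂) = 0.8339.
C_S = 0.8339·(C_{R0}−C_R) = 0.8339×4.333 = 3.61 kmol/m³.
Y_S = C_S/C_{R0} = 3.614/6.28 = 0.575.

0.575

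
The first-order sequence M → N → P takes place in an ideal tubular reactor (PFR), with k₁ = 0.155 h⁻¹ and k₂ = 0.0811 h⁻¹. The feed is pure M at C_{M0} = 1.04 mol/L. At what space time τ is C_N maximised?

8.77 h

The intermediate peaks when r₁ = r₂, i.e. k₁e^(−k₁τ) = k₂e^(−k₂τ), giving τ_opt = ln(k₂/k₁)/(k₂−k₁).
= ln(0.0811/0.155)/(0.0811−0.155) = ln(0.5232)/-0.07390 = -0.6477/-0.07390 = 8.77 h.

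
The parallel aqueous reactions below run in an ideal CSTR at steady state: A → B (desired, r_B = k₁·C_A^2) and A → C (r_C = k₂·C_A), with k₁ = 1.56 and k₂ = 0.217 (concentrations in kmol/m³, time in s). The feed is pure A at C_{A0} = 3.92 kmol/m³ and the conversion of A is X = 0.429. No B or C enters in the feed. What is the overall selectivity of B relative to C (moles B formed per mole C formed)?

Exit C_A = C_{A0}(1−X) = 3.92×0.571 = 2.238 kmol/m³.
Rates in a CSTR are evaluated at the outlet concentration: r_B = 1.56×2.238^2 = 7.816, r_C = 0.217×2.238 = 0.4857.
Overall selectivity = C_B/C_C = r_Bτ/(r_Cτ) = r_B/r_C = 16.1.

16.1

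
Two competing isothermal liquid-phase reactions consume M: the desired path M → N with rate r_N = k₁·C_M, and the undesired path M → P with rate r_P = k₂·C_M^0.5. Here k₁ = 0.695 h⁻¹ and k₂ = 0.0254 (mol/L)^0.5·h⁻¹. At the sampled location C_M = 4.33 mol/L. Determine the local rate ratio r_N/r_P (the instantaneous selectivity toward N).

56.9

S_{N/P} = r_N/r_P = (k₁·C_M)/(k₂·C_M^0.5) = (k₁/k₂)·C_M^0.5.
= (0.695×4.330) / (0.0254×4.330^0.5) = 3.009/0.05285 = 56.9.
Since the desired path is higher order in M, keeping C_M high (PFR or concentrated feed) favours N.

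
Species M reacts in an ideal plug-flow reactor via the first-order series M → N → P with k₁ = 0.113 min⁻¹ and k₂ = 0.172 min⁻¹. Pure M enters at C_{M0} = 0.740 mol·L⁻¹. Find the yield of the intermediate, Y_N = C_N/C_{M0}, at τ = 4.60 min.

The intermediate concentration in a first-order A→B→C sequence is C_N = k₁C_{M0}(e^(−k₁τ) − e^(−k₂τ))/(k₂−k₁).
e^(−k₁τ) = e^(−0.113×4.60) = e^(−0.5198) = 0.5946; e^(−k₂τ) = e^(−0.7912) = 0.4533.
C_N = 0.113×0.740/(0.172−0.113) × (0.5946−0.4533) = 1.417×0.1413 = 0.2003 mol·L⁻¹.
Y_N = C_N/C_{M0} = 0.2003/0.740 = 0.271.

0.271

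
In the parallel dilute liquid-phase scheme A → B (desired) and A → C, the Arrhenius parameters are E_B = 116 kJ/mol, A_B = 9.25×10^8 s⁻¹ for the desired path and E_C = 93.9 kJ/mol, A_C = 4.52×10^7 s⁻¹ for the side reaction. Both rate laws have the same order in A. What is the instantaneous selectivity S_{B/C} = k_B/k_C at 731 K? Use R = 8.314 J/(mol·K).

k_B/k_C = (A_B/A_C)·exp[−(E_B−E_C)/(RT)] = (A_B/A_C)·exp[(E_C−E_B)/(RT)].
(E_C−E_B)/(RT) = (93.9−116)×10³/(8.314×731) = -22100/6078 = -3.636.
k_B/k_C = (9.25×10^8/4.52×10^7)·exp(-3.636) = 20.46 × 0.02635 = 0.539.
Since E_B > E_C, raising the temperature improves selectivity toward B.

0.539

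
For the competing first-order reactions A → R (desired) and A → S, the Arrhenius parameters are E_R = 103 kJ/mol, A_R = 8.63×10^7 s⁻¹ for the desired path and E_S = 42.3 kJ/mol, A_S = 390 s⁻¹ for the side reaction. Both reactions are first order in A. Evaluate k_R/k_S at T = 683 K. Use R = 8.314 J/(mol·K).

5.04

With equal orders, S_{R/S} = k_R/k_S = (A_R/A_S)·exp[(E_S−E_R)/(RT)].
(E_S−E_R)/(RT) = (42.3−103)×10³/(8.314×683) = -60700/5678 = -10.69.
k_R/k_S = (8.63×10^7/390)·exp(-10.69) = 2.213×10^5 × 2.278×10^-5 = 5.04.
Since E_R > E_S, raising the temperature improves selectivity toward R.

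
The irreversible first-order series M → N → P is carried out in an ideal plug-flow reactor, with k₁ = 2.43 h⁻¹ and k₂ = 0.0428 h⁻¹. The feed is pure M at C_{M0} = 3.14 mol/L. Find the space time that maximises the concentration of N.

1.69 h

For first-order series the maximum of C_N occurs at τ_opt = ln(k₂/k₁)/(k₂−k₁).
= ln(0.0428/2.43)/(0.0428−2.43) = ln(0.01761)/-2.387 = -4.039/-2.387 = 1.69 h.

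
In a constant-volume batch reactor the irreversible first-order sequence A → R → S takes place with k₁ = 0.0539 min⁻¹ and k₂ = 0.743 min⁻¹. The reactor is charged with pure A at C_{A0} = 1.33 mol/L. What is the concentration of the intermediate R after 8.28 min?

0.0664 mol/L

Solving the coupled first-order balances gives C_R(t) = [k₁/(k₂−k₁)]·C_{A0}·(e^(−k₁t) − e^(−k₂t)).
e^(−k₁t) = e^(−0.0539×8.28) = e^(−0.4463) = 0.6400; e^(−k₂t) = e^(−6.152) = 0.002129.
C_R = 0.0539×1.33/(0.743−0.0539) × (0.6400−0.002129) = 0.1040×0.6379 = 0.06636 mol/L.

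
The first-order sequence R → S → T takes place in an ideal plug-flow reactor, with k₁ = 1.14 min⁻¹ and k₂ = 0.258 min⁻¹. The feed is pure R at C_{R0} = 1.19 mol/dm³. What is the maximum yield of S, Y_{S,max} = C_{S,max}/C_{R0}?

0.648

For a first-order series the maximum intermediate yield is C_{S,max}/C_{R0} = (k₁/k₂)^[k₂/(k₂−k₁)].
= (1.14/0.258)^(0.258/(0.258−1.14)) = (4.419)^(-0.2925) = 0.6475.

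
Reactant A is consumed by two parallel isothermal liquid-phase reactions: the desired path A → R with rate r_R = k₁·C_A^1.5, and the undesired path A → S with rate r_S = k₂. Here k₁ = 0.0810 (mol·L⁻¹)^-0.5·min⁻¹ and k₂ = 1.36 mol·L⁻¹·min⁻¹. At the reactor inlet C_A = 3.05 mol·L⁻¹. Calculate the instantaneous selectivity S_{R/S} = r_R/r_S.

S_{R/S} = r_R/r_S = (k₁·C_A^1.5)/(k₂) = (k₁/k₂)·C_A^1.5.
= (0.0810×3.050^1.5) / (1.36) = 0.4315/1.360 = 0.317.
Since the desired path is higher order in A, keeping C_A high (PFR or concentrated feed) favours R.

0.317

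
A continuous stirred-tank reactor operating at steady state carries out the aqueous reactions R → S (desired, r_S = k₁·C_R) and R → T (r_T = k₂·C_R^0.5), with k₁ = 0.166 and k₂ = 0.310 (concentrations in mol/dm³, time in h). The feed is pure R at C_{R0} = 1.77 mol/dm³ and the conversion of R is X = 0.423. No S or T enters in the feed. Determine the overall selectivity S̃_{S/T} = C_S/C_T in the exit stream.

0.541

Exit C_R = C_{R0}(1−X) = 1.77×0.577 = 1.021 mol/dm³.
In a CSTR the entire volume is at exit conditions, so r_S = 0.166×1.021 = 0.1695 and r_T = 0.310×1.021^0.5 = 0.3133.
Overall selectivity = C_S/C_T = r_Sτ/(r_Tτ) = r_S/r_T = 0.541.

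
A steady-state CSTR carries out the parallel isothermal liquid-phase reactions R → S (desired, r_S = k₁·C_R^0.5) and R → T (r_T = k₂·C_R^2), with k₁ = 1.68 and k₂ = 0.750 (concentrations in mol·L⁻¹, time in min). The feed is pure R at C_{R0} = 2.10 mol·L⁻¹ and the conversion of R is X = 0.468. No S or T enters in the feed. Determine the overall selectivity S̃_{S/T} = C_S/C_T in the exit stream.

1.90

Exit C_R = C_{R0}(1−X) = 2.10×0.532 = 1.117 mol·L⁻¹.
Rates in a CSTR are evaluated at the outlet concentration: r_S = 1.68×1.117^0.5 = 1.776, r_T = 0.750×1.117^2 = 0.9361.
Overall selectivity = C_S/C_T = r_Sτ/(r_Tτ) = r_S/r_T = 1.90.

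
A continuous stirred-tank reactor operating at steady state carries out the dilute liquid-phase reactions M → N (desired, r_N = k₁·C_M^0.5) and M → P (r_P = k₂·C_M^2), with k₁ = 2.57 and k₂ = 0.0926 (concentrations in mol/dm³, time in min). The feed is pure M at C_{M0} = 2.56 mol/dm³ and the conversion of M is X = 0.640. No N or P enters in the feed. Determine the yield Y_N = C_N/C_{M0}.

Exit C_M = C_{M0}(1−X) = 2.56×0.360 = 0.9216 mol/dm³.
Rates in a CSTR are evaluated at the outlet concentration: r_N = 2.57×0.9216^0.5 = 2.467, r_P = 0.0926×0.9216^2 = 0.07865.
Fraction of consumed M going to N: r_N/(r_N+r_P) = 0.9691.
C_N = 0.9691·C_{M0}·X = 0.9691×2.56×0.640 = 1.59 mol/dm³; Y_N = C_N/C_{M0} = 0.620.

0.620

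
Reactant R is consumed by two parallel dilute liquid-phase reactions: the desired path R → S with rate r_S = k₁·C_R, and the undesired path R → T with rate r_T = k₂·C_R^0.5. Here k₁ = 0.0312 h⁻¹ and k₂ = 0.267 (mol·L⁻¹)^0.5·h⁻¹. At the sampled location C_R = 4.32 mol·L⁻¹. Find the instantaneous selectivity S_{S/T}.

0.243

S_{S/T} = r_S/r_T = (k₁·C_R)/(k₂·C_R^0.5) = (k₁/k₂)·C_R^0.5.
= (0.0312×4.320) / (0.267×4.320^0.5) = 0.1348/0.5549 = 0.243.
Since the desired path is higher order in R, keeping C_R high (PFR or concentrated feed) favours S.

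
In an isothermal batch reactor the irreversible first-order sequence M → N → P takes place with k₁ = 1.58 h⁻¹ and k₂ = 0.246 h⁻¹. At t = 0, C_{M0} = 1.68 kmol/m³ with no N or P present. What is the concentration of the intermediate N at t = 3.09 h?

0.915 kmol/m³

The intermediate concentration in a first-order A→B→C sequence is C_N = k₁C_{M0}(e^(−k₁t) − e^(−k₂t))/(k₂−k₁).
e^(−k₁t) = e^(−1.58×3.09) = e^(−4.882) = 0.007580; e^(−k₂t) = e^(−0.7601) = 0.4676.
C_N = 1.58×1.68/(0.246−1.58) × (0.007580−0.4676) = (-1.990)×(-0.4600) = 0.9154 kmol/m³.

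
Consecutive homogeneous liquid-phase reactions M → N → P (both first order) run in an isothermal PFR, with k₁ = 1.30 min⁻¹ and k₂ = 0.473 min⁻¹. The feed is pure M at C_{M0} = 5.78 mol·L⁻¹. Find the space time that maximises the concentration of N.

For first-order series the maximum of C_N occurs at τ_opt = ln(k₂/k₁)/(k₂−k₁).
= ln(0.473/1.30)/(0.473−1.30) = ln(0.3638)/-0.8270 = -1.011/-0.8270 = 1.22 min.

1.22 min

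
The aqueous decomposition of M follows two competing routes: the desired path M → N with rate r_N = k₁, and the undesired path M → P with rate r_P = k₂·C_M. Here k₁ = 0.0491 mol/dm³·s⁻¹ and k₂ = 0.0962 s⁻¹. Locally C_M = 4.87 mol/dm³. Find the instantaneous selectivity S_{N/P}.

0.105

S_{N/P} = r_N/r_P = (k₁)/(k₂·C_M) = (k₁/k₂)·C_M⁻¹.
= (0.0491) / (0.0962×4.870) = 0.04910/0.4685 = 0.105.
The undesired path is higher order in M, so low C_M (CSTR or dilute feed) favours N.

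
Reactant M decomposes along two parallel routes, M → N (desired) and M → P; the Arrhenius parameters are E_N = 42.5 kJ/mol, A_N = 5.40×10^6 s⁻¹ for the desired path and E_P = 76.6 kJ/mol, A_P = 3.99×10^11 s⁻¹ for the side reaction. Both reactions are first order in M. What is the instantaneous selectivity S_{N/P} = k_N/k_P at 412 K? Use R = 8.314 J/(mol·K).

0.285

Since both paths have the same order in M, the concentration cancels and S_{N/P} = k_N/k_P = (A_N/A_P)·exp[(E_P−E_N)/(RT)].
(E_P−E_N)/(RT) = (76.6−42.5)×10³/(8.314×412) = 34100/3425 = 9.955.
k_N/k_P = (5.40×10^6/3.99×10^11)·exp(9.955) = 1.353×10^-5 × 21060 = 0.285.
Since E_N < E_P, lowering the temperature improves selectivity toward N.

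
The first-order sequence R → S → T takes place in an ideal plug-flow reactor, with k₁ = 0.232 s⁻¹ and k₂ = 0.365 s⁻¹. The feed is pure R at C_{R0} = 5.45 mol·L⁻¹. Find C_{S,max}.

1.57 mol·L⁻¹

At the optimum, C_{S,max}/C_{R0} = (k₁/k₂)^[k₂/(k₂−k₁)].
= (0.232/0.365)^(0.365/(0.365−0.232)) = (0.6356)^(2.744) = 0.2883.
C_{S,max} = 0.2883×5.45 = 1.57 mol·L⁻¹.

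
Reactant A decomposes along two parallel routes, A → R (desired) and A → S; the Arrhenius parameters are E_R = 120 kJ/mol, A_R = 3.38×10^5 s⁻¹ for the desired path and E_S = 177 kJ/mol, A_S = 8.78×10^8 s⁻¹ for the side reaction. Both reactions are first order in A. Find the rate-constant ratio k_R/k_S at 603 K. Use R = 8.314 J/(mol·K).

33.4

With equal orders, S_{R/S} = k_R/k_S = (A_R/A_S)·exp[(E_S−E_R)/(RT)].
(E_S−E_R)/(RT) = (177−120)×10³/(8.314×603) = 57000/5013 = 11.37.
k_R/k_S = (3.38×10^5/8.78×10^8)·exp(11.37) = 3.850×10^-4 × 86653 = 33.4.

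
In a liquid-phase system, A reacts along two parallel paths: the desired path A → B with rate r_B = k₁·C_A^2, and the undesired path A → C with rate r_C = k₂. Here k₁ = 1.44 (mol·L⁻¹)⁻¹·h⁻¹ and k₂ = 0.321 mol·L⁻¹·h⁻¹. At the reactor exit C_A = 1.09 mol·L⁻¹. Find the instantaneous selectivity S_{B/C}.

S_{B/C} = r_B/r_C = (k₁·C_A^2)/(k₂) = (k₁/k₂)·C_A^2.
= (1.44×1.090^2) / (0.321) = 1.711/0.3210 = 5.33.
Since the desired path is higher order in A, keeping C_A high (PFR or concentrated feed) favours B.

5.33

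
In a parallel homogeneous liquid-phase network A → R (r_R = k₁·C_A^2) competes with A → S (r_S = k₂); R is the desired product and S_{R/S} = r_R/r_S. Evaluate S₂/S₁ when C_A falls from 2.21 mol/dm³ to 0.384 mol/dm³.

0.0302

S_{R/S} = (k₁/k₂)·C_A^2, so S₂/S₁ = (C_{A,2}/C_{A,1})^2.
= (0.384/2.21)^2 = (0.1738)^2 = 0.0302.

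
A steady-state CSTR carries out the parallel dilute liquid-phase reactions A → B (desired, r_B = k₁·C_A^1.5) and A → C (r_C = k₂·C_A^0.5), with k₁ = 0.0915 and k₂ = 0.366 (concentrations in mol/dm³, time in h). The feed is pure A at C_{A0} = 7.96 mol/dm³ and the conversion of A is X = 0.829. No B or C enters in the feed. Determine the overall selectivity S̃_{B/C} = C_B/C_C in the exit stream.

Exit C_A = C_{A0}(1−X) = 7.96×0.171 = 1.361 mol/dm³.
In a CSTR the entire volume is at exit conditions, so r_B = 0.0915×1.361^1.5 = 0.1453 and r_C = 0.366×1.361^0.5 = 0.4270.
Overall selectivity = C_B/C_C = r_Bτ/(r_Cτ) = r_B/r_C = 0.340.

0.340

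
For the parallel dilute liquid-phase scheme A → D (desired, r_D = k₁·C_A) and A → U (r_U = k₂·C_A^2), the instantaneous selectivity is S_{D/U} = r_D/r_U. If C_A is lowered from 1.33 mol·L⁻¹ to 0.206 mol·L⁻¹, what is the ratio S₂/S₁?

S_{D/U} = (k₁/k₂)·C_A⁻¹, so S₂/S₁ = (C_{A,2}/C_{A,1})⁻¹.
= 1.33/0.206 = 6.46.
Selectivity toward D rises as C_A falls — low-concentration operation is favoured.

6.46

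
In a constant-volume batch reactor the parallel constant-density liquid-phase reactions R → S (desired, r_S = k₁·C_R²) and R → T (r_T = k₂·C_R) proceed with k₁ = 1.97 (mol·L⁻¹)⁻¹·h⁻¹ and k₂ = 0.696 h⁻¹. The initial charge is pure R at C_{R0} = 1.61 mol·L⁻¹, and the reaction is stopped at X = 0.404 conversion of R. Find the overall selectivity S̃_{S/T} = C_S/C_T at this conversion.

3.57

C_R = C_{R0}(1−X) = 0.9596 mol·L⁻¹.
Along a PFR/batch, dC_T/dC_R = −r_T/(r_S+r_T) = −k₂/(k₂+k₁·C_R).
Integrating from C_{R0} to C_R: C_T = (0.696/1.97)·ln[(0.696+1.97·1.61)/(0.696+1.97·0.960)] = 0.3533·ln(3.868/2.586) = 0.1422 mol·L⁻¹.
Then C_S = (C_{R0}−C_R) − C_T = 0.6504 − 0.1422 = 0.5083 mol·L⁻¹.
S̃_{S/T} = C_S/C_T = 0.5083/0.1422 = 3.57.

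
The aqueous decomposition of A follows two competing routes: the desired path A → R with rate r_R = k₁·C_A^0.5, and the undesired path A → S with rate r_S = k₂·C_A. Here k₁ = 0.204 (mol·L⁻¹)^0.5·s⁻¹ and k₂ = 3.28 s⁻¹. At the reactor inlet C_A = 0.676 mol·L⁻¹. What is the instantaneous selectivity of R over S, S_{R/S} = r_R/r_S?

0.0756

S_{R/S} = r_R/r_S = (k₁·C_A^0.5)/(k₂·C_A) = (k₁/k₂)·C_A^-0.5.
= (0.204×0.6760^0.5) / (3.28×0.6760) = 0.1677/2.217 = 0.0756.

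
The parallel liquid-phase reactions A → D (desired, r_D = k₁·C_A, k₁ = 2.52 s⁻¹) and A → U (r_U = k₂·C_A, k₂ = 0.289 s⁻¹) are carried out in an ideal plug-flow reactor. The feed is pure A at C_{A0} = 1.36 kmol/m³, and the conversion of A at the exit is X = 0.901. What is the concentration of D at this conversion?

1.10 kmol/m³

C_A = C_{A0}(1−X) = 0.1346 kmol/m³.
Both paths are first order in A, so the instantaneous fraction to D is constant: dC_D/d(−C_A) = k₁/(k₁+k₂) = 0.8971.
C_D = 0.8971·(C_{A0}−C_A) = 0.8971×1.225 = 1.10 kmol/m³.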